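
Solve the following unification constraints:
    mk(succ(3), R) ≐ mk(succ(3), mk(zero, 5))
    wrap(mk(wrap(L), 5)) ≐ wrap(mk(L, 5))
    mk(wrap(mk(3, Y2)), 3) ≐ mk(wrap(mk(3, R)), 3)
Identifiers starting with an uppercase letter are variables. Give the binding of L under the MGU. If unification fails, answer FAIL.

FAIL

Decompose mk/2: succ(3) ≐ succ(3),  R ≐ mk(zero, 5).
Delete trivial equation succ(3) ≐ succ(3).
Bind R := mk(zero, 5); substituting into the one remaining equation that mentions R gives: mk(wrap(mk(3, Y2)), 3) ≐ mk(wrap(mk(3, mk(zero, 5))), 3).
Decompose wrap/1: mk(wrap(L), 5) ≐ mk(L, 5).
Decompose mk/2: wrap(L) ≐ L,  5 ≐ 5.
Occurs check fails: L occurs in wrap(L); the equation L ≐ wrap(L) has no finite solution.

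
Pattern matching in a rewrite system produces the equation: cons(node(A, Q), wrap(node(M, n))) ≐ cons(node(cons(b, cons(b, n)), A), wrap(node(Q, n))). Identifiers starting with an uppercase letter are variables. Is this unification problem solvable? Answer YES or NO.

Decompose cons/2: node(A, Q) ≐ node(cons(b, cons(b, n)), A),  wrap(node(M, n)) ≐ wrap(node(Q, n)).
Decompose node/2: A ≐ cons(b, cons(b, n)),  Q ≐ A.
Bind A := cons(b, cons(b, n)); substituting into the one remaining equation that mentions A gives: Q ≐ cons(b, cons(b, n)).
Bind Q := cons(b, cons(b, n)); substituting into the remaining equation gives: wrap(node(M, n)) ≐ wrap(node(cons(b, cons(b, n)), n)).
Decompose wrap/1: node(M, n) ≐ node(cons(b, cons(b, n)), n).
Decompose node/2: M ≐ cons(b, cons(b, n)),  n ≐ n.
Bind M := cons(b, cons(b, n)); no other remaining equation mentions M.
Delete trivial equation n ≐ n.
No equations remain and no clash or occurs-check failure arose, so a unifier exists.

YES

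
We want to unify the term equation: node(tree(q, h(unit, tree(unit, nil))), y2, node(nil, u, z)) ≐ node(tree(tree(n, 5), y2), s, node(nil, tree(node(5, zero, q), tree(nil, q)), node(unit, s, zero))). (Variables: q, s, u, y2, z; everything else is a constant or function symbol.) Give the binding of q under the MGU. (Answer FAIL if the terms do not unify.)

Decompose node/3: tree(q, h(unit, tree(unit, nil))) ≐ tree(tree(n, 5), y2),  y2 ≐ s,  node(nil, u, z) ≐ node(nil, tree(node(5, zero, q), tree(nil, q)), node(unit, s, zero)).
Decompose tree/2: q ≐ tree(n, 5),  h(unit, tree(unit, nil)) ≐ y2.
Bind q := tree(n, 5); substituting into the one remaining equation that mentions q gives: node(nil, u, z) ≐ node(nil, tree(node(5, zero, tree(n, 5)), tree(nil, tree(n, 5))), node(unit, s, zero)).
Bind y2 := h(unit, tree(unit, nil)); substituting into the one remaining equation that mentions y2 gives: h(unit, tree(unit, nil)) ≐ s.
Bind s := h(unit, tree(unit, nil)); substituting into the remaining equation gives: node(nil, u, z) ≐ node(nil, tree(node(5, zero, tree(n, 5)), tree(nil, tree(n, 5))), node(unit, h(unit, tree(unit, nil)), zero)).
Decompose node/3: nil ≐ nil,  u ≐ tree(node(5, zero, tree(n, 5)), tree(nil, tree(n, 5))),  z ≐ node(unit, h(unit, tree(unit, nil)), zero).
Delete trivial equation nil ≐ nil.
Bind u := tree(node(5, zero, tree(n, 5)), tree(nil, tree(n, 5))); no other remaining equation mentions u.
Bind z := node(unit, h(unit, tree(unit, nil)), zero).
MGU = { q ↦ tree(n, 5), y2 ↦ h(unit, tree(unit, nil)), s ↦ h(unit, tree(unit, nil)), u ↦ tree(node(5, zero, tree(n, 5)), tree(nil, tree(n, 5))), z ↦ node(unit, h(unit, tree(unit, nil)), zero) }, so q ↦ tree(n, 5).

tree(n, 5)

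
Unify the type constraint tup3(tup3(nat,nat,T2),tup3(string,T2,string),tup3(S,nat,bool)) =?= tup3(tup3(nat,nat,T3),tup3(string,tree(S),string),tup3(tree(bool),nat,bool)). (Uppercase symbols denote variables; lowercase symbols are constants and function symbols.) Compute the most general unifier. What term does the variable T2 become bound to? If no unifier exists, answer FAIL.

Decompose tup3/3: tup3(nat,nat,T2) =?= tup3(nat,nat,T3),  tup3(string,T2,string) =?= tup3(string,tree(S),string),  tup3(S,nat,bool) =?= tup3(tree(bool),nat,bool).
Decompose tup3/3: nat =?= nat,  nat =?= nat,  T2 =?= T3.
Delete trivial equation nat =?= nat.
Delete trivial equation nat =?= nat.
Bind T2 := T3; substituting into the one remaining equation that mentions T2 gives: tup3(string,T3,string) =?= tup3(string,tree(S),string).
Decompose tup3/3: string =?= string,  T3 =?= tree(S),  string =?= string.
Delete trivial equation string =?= string.
Bind T3 := tree(S); no other remaining equation mentions T3. Substituting into the earlier binding gives T2 := tree(S).
Delete trivial equation string =?= string.
Decompose tup3/3: S =?= tree(bool),  nat =?= nat,  bool =?= bool.
Bind S := tree(bool); no other remaining equation mentions S. Substituting into the earlier bindings gives T2 := tree(tree(bool)), T3 := tree(tree(bool)).
Delete trivial equation nat =?= nat.
Delete trivial equation bool =?= bool.
MGU = { T2 := tree(tree(bool)), T3 := tree(tree(bool)), S := tree(bool) }, so T2 := tree(tree(bool)).

tree(tree(bool))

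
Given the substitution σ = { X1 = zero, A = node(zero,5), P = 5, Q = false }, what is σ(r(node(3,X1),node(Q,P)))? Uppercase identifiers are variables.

Replace each occurrence of X1 with zero.
Replace each occurrence of P with 5.
Replace each occurrence of Q with false.
Result: r(node(3,zero),node(false,5)).

r(node(3,zero),node(false,5))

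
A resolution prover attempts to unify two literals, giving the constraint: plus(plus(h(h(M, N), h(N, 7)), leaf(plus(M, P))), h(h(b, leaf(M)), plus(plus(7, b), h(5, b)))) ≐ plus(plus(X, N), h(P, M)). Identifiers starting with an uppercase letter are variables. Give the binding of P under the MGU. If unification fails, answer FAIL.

Decompose plus/2: plus(h(h(M, N), h(N, 7)), leaf(plus(M, P))) ≐ plus(X, N),  h(h(b, leaf(M)), plus(plus(7, b), h(5, b))) ≐ h(P, M).
Decompose plus/2: h(h(M, N), h(N, 7)) ≐ X,  leaf(plus(M, P)) ≐ N.
Bind X := h(h(M, N), h(N, 7)); no other remaining equation mentions X.
Bind N := leaf(plus(M, P)); no other remaining equation mentions N. Substituting into the earlier binding gives X := h(h(M, leaf(plus(M, P))), h(leaf(plus(M, P)), 7)).
Decompose h/2: h(b, leaf(M)) ≐ P,  plus(plus(7, b), h(5, b)) ≐ M.
Bind P := h(b, leaf(M)); no other remaining equation mentions P. Substituting into the earlier bindings gives X := h(h(M, leaf(plus(M, h(b, leaf(M))))), h(leaf(plus(M, h(b, leaf(M)))), 7)), N := leaf(plus(M, h(b, leaf(M)))).
Bind M := plus(plus(7, b), h(5, b)). Substituting into the earlier bindings gives X := h(h(plus(plus(7, b), h(5, b)), leaf(plus(plus(plus(7, b), h(5, b)), h(b, leaf(plus(plus(7, b), h(5, b))))))), h(leaf(plus(plus(plus(7, b), h(5, b)), h(b, leaf(plus(plus(7, b), h(5, b)))))), 7)), N := leaf(plus(plus(plus(7, b), h(5, b)), h(b, leaf(plus(plus(7, b), h(5, b)))))), P := h(b, leaf(plus(plus(7, b), h(5, b)))).
MGU = { X := h(h(plus(plus(7, b), h(5, b)), leaf(plus(plus(plus(7, b), h(5, b)), h(b, leaf(plus(plus(7, b), h(5, b))))))), h(leaf(plus(plus(plus(7, b), h(5, b)), h(b, leaf(plus(plus(7, b), h(5, b)))))), 7)), N := leaf(plus(plus(plus(7, b), h(5, b)), h(b, leaf(plus(plus(7, b), h(5, b)))))), P := h(b, leaf(plus(plus(7, b), h(5, b)))), M := plus(plus(7, b), h(5, b)) }, so P := h(b, leaf(plus(plus(7, b), h(5, b)))).

h(b, leaf(plus(plus(7, b), h(5, b))))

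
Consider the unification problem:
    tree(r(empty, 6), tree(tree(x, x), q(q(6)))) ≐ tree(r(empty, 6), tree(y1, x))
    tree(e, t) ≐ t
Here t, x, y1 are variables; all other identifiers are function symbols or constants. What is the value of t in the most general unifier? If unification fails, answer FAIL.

FAIL

Decompose tree/2: r(empty, 6) ≐ r(empty, 6),  tree(tree(x, x), q(q(6))) ≐ tree(y1, x).
Delete trivial equation r(empty, 6) ≐ r(empty, 6).
Decompose tree/2: tree(x, x) ≐ y1,  q(q(6)) ≐ x.
Bind y1 := tree(x, x); no other remaining equation mentions y1.
Bind x := q(q(6)); no other remaining equation mentions x. Substituting into the earlier binding gives y1 := tree(q(q(6)), q(q(6))).
Occurs check fails: t occurs in tree(e, t); the equation t ≐ tree(e, t) has no finite solution.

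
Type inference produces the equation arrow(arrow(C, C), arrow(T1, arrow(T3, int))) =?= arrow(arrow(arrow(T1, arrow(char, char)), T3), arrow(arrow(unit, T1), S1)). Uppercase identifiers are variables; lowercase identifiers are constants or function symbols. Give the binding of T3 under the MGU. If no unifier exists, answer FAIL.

FAIL

Decompose arrow/2: arrow(C, C) =?= arrow(arrow(T1, arrow(char, char)), T3),  arrow(T1, arrow(T3, int)) =?= arrow(arrow(unit, T1), S1).
Decompose arrow/2: C =?= arrow(T1, arrow(char, char)),  C =?= T3.
Bind C := arrow(T1, arrow(char, char)); substituting into the one remaining equation that mentions C gives: arrow(T1, arrow(char, char)) =?= T3.
Bind T3 := arrow(T1, arrow(char, char)); substituting into the remaining equation gives: arrow(T1, arrow(arrow(T1, arrow(char, char)), int)) =?= arrow(arrow(unit, T1), S1).
Decompose arrow/2: T1 =?= arrow(unit, T1),  arrow(arrow(T1, arrow(char, char)), int) =?= S1.
Occurs check fails: T1 occurs in arrow(unit, T1); the equation T1 =?= arrow(unit, T1) has no finite solution.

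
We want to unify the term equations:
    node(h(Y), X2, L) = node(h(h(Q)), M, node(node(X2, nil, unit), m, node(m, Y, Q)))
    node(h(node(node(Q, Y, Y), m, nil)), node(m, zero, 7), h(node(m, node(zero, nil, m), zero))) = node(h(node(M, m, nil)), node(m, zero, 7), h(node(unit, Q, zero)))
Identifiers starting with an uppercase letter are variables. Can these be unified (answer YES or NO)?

NO

Decompose node/3: h(Y) = h(h(Q)),  X2 = M,  L = node(node(X2, nil, unit), m, node(m, Y, Q)).
Decompose h/1: Y = h(Q).
Bind Y := h(Q); substituting into the 2 remaining equations that mention Y gives: L = node(node(X2, nil, unit), m, node(m, h(Q), Q)),  node(h(node(node(Q, h(Q), h(Q)), m, nil)), node(m, zero, 7), h(node(m, node(zero, nil, m), zero))) = node(h(node(M, m, nil)), node(m, zero, 7), h(node(unit, Q, zero))).
Bind X2 := M; substituting into the one remaining equation that mentions X2 gives: L = node(node(M, nil, unit), m, node(m, h(Q), Q)).
Bind L := node(node(M, nil, unit), m, node(m, h(Q), Q)); no other remaining equation mentions L.
Decompose node/3: h(node(node(Q, h(Q), h(Q)), m, nil)) = h(node(M, m, nil)),  node(m, zero, 7) = node(m, zero, 7),  h(node(m, node(zero, nil, m), zero)) = h(node(unit, Q, zero)).
Decompose h/1: node(node(Q, h(Q), h(Q)), m, nil) = node(M, m, nil).
Decompose node/3: node(Q, h(Q), h(Q)) = M,  m = m,  nil = nil.
Bind M := node(Q, h(Q), h(Q)); no other remaining equation mentions M. Substituting into the earlier bindings gives X2 := node(Q, h(Q), h(Q)), L := node(node(node(Q, h(Q), h(Q)), nil, unit), m, node(m, h(Q), Q)).
Delete trivial equation m = m.
Delete trivial equation nil = nil.
Delete trivial equation node(m, zero, 7) = node(m, zero, 7).
Decompose h/1: node(m, node(zero, nil, m), zero) = node(unit, Q, zero).
Decompose node/3: m = unit,  node(zero, nil, m) = Q,  zero = zero.
Clash: constants m and unit differ; no unifier exists.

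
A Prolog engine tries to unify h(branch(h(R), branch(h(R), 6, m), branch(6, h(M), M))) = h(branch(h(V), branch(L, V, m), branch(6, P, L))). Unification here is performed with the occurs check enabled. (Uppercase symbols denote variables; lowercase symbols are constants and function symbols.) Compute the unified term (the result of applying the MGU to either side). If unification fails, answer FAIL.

Decompose h/1: branch(h(R), branch(h(R), 6, m), branch(6, h(M), M)) = branch(h(V), branch(L, V, m), branch(6, P, L)).
Decompose branch/3: h(R) = h(V),  branch(h(R), 6, m) = branch(L, V, m),  branch(6, h(M), M) = branch(6, P, L).
Decompose h/1: R = V.
Bind R := V; substituting into the one remaining equation that mentions R gives: branch(h(V), 6, m) = branch(L, V, m).
Decompose branch/3: h(V) = L,  6 = V,  m = m.
Bind L := h(V); substituting into the one remaining equation that mentions L gives: branch(6, h(M), M) = branch(6, P, h(V)).
Bind V := 6; substituting into the one remaining equation that mentions V gives: branch(6, h(M), M) = branch(6, P, h(6)). Substituting into the earlier bindings gives R := 6, L := h(6).
Delete trivial equation m = m.
Decompose branch/3: 6 = 6,  h(M) = P,  M = h(6).
Delete trivial equation 6 = 6.
Bind P := h(M); no other remaining equation mentions P.
Bind M := h(6). Substituting into the earlier binding gives P := h(h(6)).
Applying the MGU to either side gives h(branch(h(6), branch(h(6), 6, m), branch(6, h(h(6)), h(6)))).

h(branch(h(6), branch(h(6), 6, m), branch(6, h(h(6)), h(6))))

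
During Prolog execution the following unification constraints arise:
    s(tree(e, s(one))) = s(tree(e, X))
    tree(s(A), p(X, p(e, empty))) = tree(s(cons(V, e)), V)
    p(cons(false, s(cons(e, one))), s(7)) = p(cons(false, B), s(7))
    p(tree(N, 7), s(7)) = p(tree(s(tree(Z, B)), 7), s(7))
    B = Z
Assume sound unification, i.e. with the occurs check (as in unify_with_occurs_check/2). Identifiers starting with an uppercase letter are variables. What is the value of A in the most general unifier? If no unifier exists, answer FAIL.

cons(p(s(one), p(e, empty)), e)

Decompose s/1: tree(e, s(one)) = tree(e, X).
Decompose tree/2: e = e,  s(one) = X.
Delete trivial equation e = e.
Bind X := s(one); substituting into the one remaining equation that mentions X gives: tree(s(A), p(s(one), p(e, empty))) = tree(s(cons(V, e)), V).
Decompose tree/2: s(A) = s(cons(V, e)),  p(s(one), p(e, empty)) = V.
Decompose s/1: A = cons(V, e).
Bind A := cons(V, e); no other remaining equation mentions A.
Bind V := p(s(one), p(e, empty)); no other remaining equation mentions V. Substituting into the earlier binding gives A := cons(p(s(one), p(e, empty)), e).
Decompose p/2: cons(false, s(cons(e, one))) = cons(false, B),  s(7) = s(7).
Decompose cons/2: false = false,  s(cons(e, one)) = B.
Delete trivial equation false = false.
Bind B := s(cons(e, one)); substituting into the 2 remaining equations that mention B gives: p(tree(N, 7), s(7)) = p(tree(s(tree(Z, s(cons(e, one)))), 7), s(7)),  s(cons(e, one)) = Z.
Delete trivial equation s(7) = s(7).
Decompose p/2: tree(N, 7) = tree(s(tree(Z, s(cons(e, one)))), 7),  s(7) = s(7).
Decompose tree/2: N = s(tree(Z, s(cons(e, one)))),  7 = 7.
Bind N := s(tree(Z, s(cons(e, one)))); no other remaining equation mentions N.
Delete trivial equation 7 = 7.
Delete trivial equation s(7) = s(7).
Bind Z := s(cons(e, one)). Substituting into the earlier binding gives N := s(tree(s(cons(e, one)), s(cons(e, one)))).
MGU = { X = s(one), A = cons(p(s(one), p(e, empty)), e), V = p(s(one), p(e, empty)), B = s(cons(e, one)), N = s(tree(s(cons(e, one)), s(cons(e, one)))), Z = s(cons(e, one)) }, so A = cons(p(s(one), p(e, empty)), e).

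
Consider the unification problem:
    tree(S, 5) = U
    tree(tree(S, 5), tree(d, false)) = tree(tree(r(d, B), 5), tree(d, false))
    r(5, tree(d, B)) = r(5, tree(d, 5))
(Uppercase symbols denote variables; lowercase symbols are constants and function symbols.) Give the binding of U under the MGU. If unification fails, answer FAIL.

Bind U := tree(S, 5); no other remaining equation mentions U.
Decompose tree/2: tree(S, 5) = tree(r(d, B), 5),  tree(d, false) = tree(d, false).
Decompose tree/2: S = r(d, B),  5 = 5.
Bind S := r(d, B); no other remaining equation mentions S. Substituting into the earlier binding gives U := tree(r(d, B), 5).
Delete trivial equation 5 = 5.
Delete trivial equation tree(d, false) = tree(d, false).
Decompose r/2: 5 = 5,  tree(d, B) = tree(d, 5).
Delete trivial equation 5 = 5.
Decompose tree/2: d = d,  B = 5.
Delete trivial equation d = d.
Bind B := 5. Substituting into the earlier bindings gives U := tree(r(d, 5), 5), S := r(d, 5).
MGU = { U -> tree(r(d, 5), 5), S -> r(d, 5), B -> 5 }, so U -> tree(r(d, 5), 5).

tree(r(d, 5), 5)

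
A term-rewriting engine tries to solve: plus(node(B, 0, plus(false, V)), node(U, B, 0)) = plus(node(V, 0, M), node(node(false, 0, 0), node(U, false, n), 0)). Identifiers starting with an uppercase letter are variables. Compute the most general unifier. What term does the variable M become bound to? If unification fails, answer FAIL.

plus(false, node(node(false, 0, 0), false, n))

Decompose plus/2: node(B, 0, plus(false, V)) = node(V, 0, M),  node(U, B, 0) = node(node(false, 0, 0), node(U, false, n), 0).
Decompose node/3: B = V,  0 = 0,  plus(false, V) = M.
Bind B := V; substituting into the one remaining equation that mentions B gives: node(U, V, 0) = node(node(false, 0, 0), node(U, false, n), 0).
Delete trivial equation 0 = 0.
Bind M := plus(false, V); no other remaining equation mentions M.
Decompose node/3: U = node(false, 0, 0),  V = node(U, false, n),  0 = 0.
Bind U := node(false, 0, 0); substituting into the one remaining equation that mentions U gives: V = node(node(false, 0, 0), false, n).
Bind V := node(node(false, 0, 0), false, n); no other remaining equation mentions V. Substituting into the earlier bindings gives B := node(node(false, 0, 0), false, n), M := plus(false, node(node(false, 0, 0), false, n)).
Delete trivial equation 0 = 0.
MGU = { B -> node(node(false, 0, 0), false, n), M -> plus(false, node(node(false, 0, 0), false, n)), U -> node(false, 0, 0), V -> node(node(false, 0, 0), false, n) }, so M -> plus(false, node(node(false, 0, 0), false, n)).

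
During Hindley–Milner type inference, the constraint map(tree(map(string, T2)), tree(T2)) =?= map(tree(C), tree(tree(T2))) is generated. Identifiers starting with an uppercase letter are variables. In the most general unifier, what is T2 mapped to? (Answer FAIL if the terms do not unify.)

FAIL

Decompose map/2: tree(map(string, T2)) =?= tree(C),  tree(T2) =?= tree(tree(T2)).
Decompose tree/1: map(string, T2) =?= C.
Bind C := map(string, T2); no other remaining equation mentions C.
Decompose tree/1: T2 =?= tree(T2).
Occurs check fails: T2 occurs in tree(T2); the equation T2 =?= tree(T2) has no finite solution.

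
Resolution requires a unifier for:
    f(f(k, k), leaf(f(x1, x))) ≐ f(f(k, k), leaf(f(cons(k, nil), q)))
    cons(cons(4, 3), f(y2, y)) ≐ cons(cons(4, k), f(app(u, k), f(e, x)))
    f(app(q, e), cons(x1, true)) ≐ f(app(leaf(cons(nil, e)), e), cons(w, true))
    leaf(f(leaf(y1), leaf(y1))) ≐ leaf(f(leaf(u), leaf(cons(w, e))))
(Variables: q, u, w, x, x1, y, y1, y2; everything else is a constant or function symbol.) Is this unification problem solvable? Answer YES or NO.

NO

Decompose f/2: f(k, k) ≐ f(k, k),  leaf(f(x1, x)) ≐ leaf(f(cons(k, nil), q)).
Delete trivial equation f(k, k) ≐ f(k, k).
Decompose leaf/1: f(x1, x) ≐ f(cons(k, nil), q).
Decompose f/2: x1 ≐ cons(k, nil),  x ≐ q.
Bind x1 := cons(k, nil); substituting into the one remaining equation that mentions x1 gives: f(app(q, e), cons(cons(k, nil), true)) ≐ f(app(leaf(cons(nil, e)), e), cons(w, true)).
Bind x := q; substituting into the one remaining equation that mentions x gives: cons(cons(4, 3), f(y2, y)) ≐ cons(cons(4, k), f(app(u, k), f(e, q))).
Decompose cons/2: cons(4, 3) ≐ cons(4, k),  f(y2, y) ≐ f(app(u, k), f(e, q)).
Decompose cons/2: 4 ≐ 4,  3 ≐ k.
Delete trivial equation 4 ≐ 4.
Clash: constants 3 and k differ; no unifier exists.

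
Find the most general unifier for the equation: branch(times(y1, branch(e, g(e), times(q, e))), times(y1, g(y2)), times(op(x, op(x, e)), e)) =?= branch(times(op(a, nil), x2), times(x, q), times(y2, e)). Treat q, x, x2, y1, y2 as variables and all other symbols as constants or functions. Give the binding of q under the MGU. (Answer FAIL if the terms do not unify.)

g(op(op(a, nil), op(op(a, nil), e)))

Decompose branch/3: times(y1, branch(e, g(e), times(q, e))) =?= times(op(a, nil), x2),  times(y1, g(y2)) =?= times(x, q),  times(op(x, op(x, e)), e) =?= times(y2, e).
Decompose times/2: y1 =?= op(a, nil),  branch(e, g(e), times(q, e)) =?= x2.
Bind y1 := op(a, nil); substituting into the one remaining equation that mentions y1 gives: times(op(a, nil), g(y2)) =?= times(x, q).
Bind x2 := branch(e, g(e), times(q, e)); no other remaining equation mentions x2.
Decompose times/2: op(a, nil) =?= x,  g(y2) =?= q.
Bind x := op(a, nil); substituting into the one remaining equation that mentions x gives: times(op(op(a, nil), op(op(a, nil), e)), e) =?= times(y2, e).
Bind q := g(y2); no other remaining equation mentions q. Substituting into the earlier binding gives x2 := branch(e, g(e), times(g(y2), e)).
Decompose times/2: op(op(a, nil), op(op(a, nil), e)) =?= y2,  e =?= e.
Bind y2 := op(op(a, nil), op(op(a, nil), e)); no other remaining equation mentions y2. Substituting into the earlier bindings gives x2 := branch(e, g(e), times(g(op(op(a, nil), op(op(a, nil), e))), e)), q := g(op(op(a, nil), op(op(a, nil), e))).
Delete trivial equation e =?= e.
MGU = { y1 := op(a, nil), x2 := branch(e, g(e), times(g(op(op(a, nil), op(op(a, nil), e))), e)), x := op(a, nil), q := g(op(op(a, nil), op(op(a, nil), e))), y2 := op(op(a, nil), op(op(a, nil), e)) }, so q := g(op(op(a, nil), op(op(a, nil), e))).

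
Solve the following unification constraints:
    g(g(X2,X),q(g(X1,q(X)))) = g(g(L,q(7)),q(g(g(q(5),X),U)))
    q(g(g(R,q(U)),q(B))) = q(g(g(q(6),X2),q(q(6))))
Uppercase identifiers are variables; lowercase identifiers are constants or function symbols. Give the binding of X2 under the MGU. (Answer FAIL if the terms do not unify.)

Decompose g/2: g(X2,X) = g(L,q(7)),  q(g(X1,q(X))) = q(g(g(q(5),X),U)).
Decompose g/2: X2 = L,  X = q(7).
Bind X2 := L; substituting into the one remaining equation that mentions X2 gives: q(g(g(R,q(U)),q(B))) = q(g(g(q(6),L),q(q(6)))).
Bind X := q(7); substituting into the one remaining equation that mentions X gives: q(g(X1,q(q(7)))) = q(g(g(q(5),q(7)),U)).
Decompose q/1: g(X1,q(q(7))) = g(g(q(5),q(7)),U).
Decompose g/2: X1 = g(q(5),q(7)),  q(q(7)) = U.
Bind X1 := g(q(5),q(7)); no other remaining equation mentions X1.
Bind U := q(q(7)); substituting into the remaining equation gives: q(g(g(R,q(q(q(7)))),q(B))) = q(g(g(q(6),L),q(q(6)))).
Decompose q/1: g(g(R,q(q(q(7)))),q(B)) = g(g(q(6),L),q(q(6))).
Decompose g/2: g(R,q(q(q(7)))) = g(q(6),L),  q(B) = q(q(6)).
Decompose g/2: R = q(6),  q(q(q(7))) = L.
Bind R := q(6); no other remaining equation mentions R.
Bind L := q(q(q(7))); no other remaining equation mentions L. Substituting into the earlier binding gives X2 := q(q(q(7))).
Decompose q/1: B = q(6).
Bind B := q(6).
MGU = { X2 -> q(q(q(7))), X -> q(7), X1 -> g(q(5),q(7)), U -> q(q(7)), R -> q(6), L -> q(q(q(7))), B -> q(6) }, so X2 -> q(q(q(7))).

q(q(q(7)))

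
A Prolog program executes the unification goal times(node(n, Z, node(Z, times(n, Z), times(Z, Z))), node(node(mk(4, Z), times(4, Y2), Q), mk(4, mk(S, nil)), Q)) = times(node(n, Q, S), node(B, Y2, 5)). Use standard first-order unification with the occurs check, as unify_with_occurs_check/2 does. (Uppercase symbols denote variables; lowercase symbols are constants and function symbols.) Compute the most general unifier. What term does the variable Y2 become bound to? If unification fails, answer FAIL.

mk(4, mk(node(5, times(n, 5), times(5, 5)), nil))

Decompose times/2: node(n, Z, node(Z, times(n, Z), times(Z, Z))) = node(n, Q, S),  node(node(mk(4, Z), times(4, Y2), Q), mk(4, mk(S, nil)), Q) = node(B, Y2, 5).
Decompose node/3: n = n,  Z = Q,  node(Z, times(n, Z), times(Z, Z)) = S.
Delete trivial equation n = n.
Bind Z := Q; substituting into the remaining equations gives: node(Q, times(n, Q), times(Q, Q)) = S,  node(node(mk(4, Q), times(4, Y2), Q), mk(4, mk(S, nil)), Q) = node(B, Y2, 5).
Bind S := node(Q, times(n, Q), times(Q, Q)); substituting into the remaining equation gives: node(node(mk(4, Q), times(4, Y2), Q), mk(4, mk(node(Q, times(n, Q), times(Q, Q)), nil)), Q) = node(B, Y2, 5).
Decompose node/3: node(mk(4, Q), times(4, Y2), Q) = B,  mk(4, mk(node(Q, times(n, Q), times(Q, Q)), nil)) = Y2,  Q = 5.
Bind B := node(mk(4, Q), times(4, Y2), Q); no other remaining equation mentions B.
Bind Y2 := mk(4, mk(node(Q, times(n, Q), times(Q, Q)), nil)); no other remaining equation mentions Y2. Substituting into the earlier binding gives B := node(mk(4, Q), times(4, mk(4, mk(node(Q, times(n, Q), times(Q, Q)), nil))), Q).
Bind Q := 5. Substituting into the earlier bindings gives Z := 5, S := node(5, times(n, 5), times(5, 5)), B := node(mk(4, 5), times(4, mk(4, mk(node(5, times(n, 5), times(5, 5)), nil))), 5), Y2 := mk(4, mk(node(5, times(n, 5), times(5, 5)), nil)).
MGU = { Z = 5, S = node(5, times(n, 5), times(5, 5)), B = node(mk(4, 5), times(4, mk(4, mk(node(5, times(n, 5), times(5, 5)), nil))), 5), Y2 = mk(4, mk(node(5, times(n, 5), times(5, 5)), nil)), Q = 5 }, so Y2 = mk(4, mk(node(5, times(n, 5), times(5, 5)), nil)).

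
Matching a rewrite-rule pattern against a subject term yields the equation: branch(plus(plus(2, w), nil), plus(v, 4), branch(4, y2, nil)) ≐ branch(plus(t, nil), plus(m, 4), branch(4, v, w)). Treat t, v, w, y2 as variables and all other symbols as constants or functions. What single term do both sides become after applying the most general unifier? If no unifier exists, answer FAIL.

branch(plus(plus(2, nil), nil), plus(m, 4), branch(4, m, nil))

Decompose branch/3: plus(plus(2, w), nil) ≐ plus(t, nil),  plus(v, 4) ≐ plus(m, 4),  branch(4, y2, nil) ≐ branch(4, v, w).
Decompose plus/2: plus(2, w) ≐ t,  nil ≐ nil.
Bind t := plus(2, w); no other remaining equation mentions t.
Delete trivial equation nil ≐ nil.
Decompose plus/2: v ≐ m,  4 ≐ 4.
Bind v := m; substituting into the one remaining equation that mentions v gives: branch(4, y2, nil) ≐ branch(4, m, w).
Delete trivial equation 4 ≐ 4.
Decompose branch/3: 4 ≐ 4,  y2 ≐ m,  nil ≐ w.
Delete trivial equation 4 ≐ 4.
Bind y2 := m; no other remaining equation mentions y2.
Bind w := nil. Substituting into the earlier binding gives t := plus(2, nil).
Applying the MGU to either side gives branch(plus(plus(2, nil), nil), plus(m, 4), branch(4, m, nil)).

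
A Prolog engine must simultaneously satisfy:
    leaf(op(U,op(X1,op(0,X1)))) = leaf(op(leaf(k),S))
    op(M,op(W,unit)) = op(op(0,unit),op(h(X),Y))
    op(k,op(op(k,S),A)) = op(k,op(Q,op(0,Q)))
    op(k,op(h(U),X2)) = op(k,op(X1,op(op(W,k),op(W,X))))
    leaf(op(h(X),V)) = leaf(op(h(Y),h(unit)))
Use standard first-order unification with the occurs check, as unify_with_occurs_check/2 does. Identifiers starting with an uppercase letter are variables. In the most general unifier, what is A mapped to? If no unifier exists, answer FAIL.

op(0,op(k,op(h(leaf(k)),op(0,h(leaf(k))))))

Decompose leaf/1: op(U,op(X1,op(0,X1))) = op(leaf(k),S).
Decompose op/2: U = leaf(k),  op(X1,op(0,X1)) = S.
Bind U := leaf(k); substituting into the one remaining equation that mentions U gives: op(k,op(h(leaf(k)),X2)) = op(k,op(X1,op(op(W,k),op(W,X)))).
Bind S := op(X1,op(0,X1)); substituting into the one remaining equation that mentions S gives: op(k,op(op(k,op(X1,op(0,X1))),A)) = op(k,op(Q,op(0,Q))).
Decompose op/2: M = op(0,unit),  op(W,unit) = op(h(X),Y).
Bind M := op(0,unit); no other remaining equation mentions M.
Decompose op/2: W = h(X),  unit = Y.
Bind W := h(X); substituting into the one remaining equation that mentions W gives: op(k,op(h(leaf(k)),X2)) = op(k,op(X1,op(op(h(X),k),op(h(X),X)))).
Bind Y := unit; substituting into the one remaining equation that mentions Y gives: leaf(op(h(X),V)) = leaf(op(h(unit),h(unit))).
Decompose op/2: k = k,  op(op(k,op(X1,op(0,X1))),A) = op(Q,op(0,Q)).
Delete trivial equation k = k.
Decompose op/2: op(k,op(X1,op(0,X1))) = Q,  A = op(0,Q).
Bind Q := op(k,op(X1,op(0,X1))); substituting into the one remaining equation that mentions Q gives: A = op(0,op(k,op(X1,op(0,X1)))).
Bind A := op(0,op(k,op(X1,op(0,X1)))); no other remaining equation mentions A.
Decompose op/2: k = k,  op(h(leaf(k)),X2) = op(X1,op(op(h(X),k),op(h(X),X))).
Delete trivial equation k = k.
Decompose op/2: h(leaf(k)) = X1,  X2 = op(op(h(X),k),op(h(X),X)).
Bind X1 := h(leaf(k)); no other remaining equation mentions X1. Substituting into the earlier bindings gives S := op(h(leaf(k)),op(0,h(leaf(k)))), Q := op(k,op(h(leaf(k)),op(0,h(leaf(k))))), A := op(0,op(k,op(h(leaf(k)),op(0,h(leaf(k)))))).
Bind X2 := op(op(h(X),k),op(h(X),X)); no other remaining equation mentions X2.
Decompose leaf/1: op(h(X),V) = op(h(unit),h(unit)).
Decompose op/2: h(X) = h(unit),  V = h(unit).
Decompose h/1: X = unit.
Bind X := unit; no other remaining equation mentions X. Substituting into the earlier bindings gives W := h(unit), X2 := op(op(h(unit),k),op(h(unit),unit)).
Bind V := h(unit).
MGU = { U ↦ leaf(k), S ↦ op(h(leaf(k)),op(0,h(leaf(k)))), M ↦ op(0,unit), W ↦ h(unit), Y ↦ unit, Q ↦ op(k,op(h(leaf(k)),op(0,h(leaf(k))))), A ↦ op(0,op(k,op(h(leaf(k)),op(0,h(leaf(k)))))), X1 ↦ h(leaf(k)), X2 ↦ op(op(h(unit),k),op(h(unit),unit)), X ↦ unit, V ↦ h(unit) }, so A ↦ op(0,op(k,op(h(leaf(k)),op(0,h(leaf(k)))))).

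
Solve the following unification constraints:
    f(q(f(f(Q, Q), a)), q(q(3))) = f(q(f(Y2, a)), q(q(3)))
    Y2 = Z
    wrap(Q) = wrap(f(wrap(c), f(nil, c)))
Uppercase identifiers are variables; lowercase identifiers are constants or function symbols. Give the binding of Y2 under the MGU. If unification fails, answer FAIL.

Decompose f/2: q(f(f(Q, Q), a)) = q(f(Y2, a)),  q(q(3)) = q(q(3)).
Decompose q/1: f(f(Q, Q), a) = f(Y2, a).
Decompose f/2: f(Q, Q) = Y2,  a = a.
Bind Y2 := f(Q, Q); substituting into the one remaining equation that mentions Y2 gives: f(Q, Q) = Z.
Delete trivial equation a = a.
Delete trivial equation q(q(3)) = q(q(3)).
Bind Z := f(Q, Q); no other remaining equation mentions Z.
Decompose wrap/1: Q = f(wrap(c), f(nil, c)).
Bind Q := f(wrap(c), f(nil, c)). Substituting into the earlier bindings gives Y2 := f(f(wrap(c), f(nil, c)), f(wrap(c), f(nil, c))), Z := f(f(wrap(c), f(nil, c)), f(wrap(c), f(nil, c))).
MGU = { Y2 := f(f(wrap(c), f(nil, c)), f(wrap(c), f(nil, c))), Z := f(f(wrap(c), f(nil, c)), f(wrap(c), f(nil, c))), Q := f(wrap(c), f(nil, c)) }, so Y2 := f(f(wrap(c), f(nil, c)), f(wrap(c), f(nil, c))).

f(f(wrap(c), f(nil, c)), f(wrap(c), f(nil, c)))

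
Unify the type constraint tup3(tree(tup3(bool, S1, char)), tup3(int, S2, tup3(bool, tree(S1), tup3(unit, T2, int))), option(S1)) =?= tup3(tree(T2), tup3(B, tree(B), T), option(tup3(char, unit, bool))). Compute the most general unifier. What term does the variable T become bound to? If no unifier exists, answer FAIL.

Decompose tup3/3: tree(tup3(bool, S1, char)) =?= tree(T2),  tup3(int, S2, tup3(bool, tree(S1), tup3(unit, T2, int))) =?= tup3(B, tree(B), T),  option(S1) =?= option(tup3(char, unit, bool)).
Decompose tree/1: tup3(bool, S1, char) =?= T2.
Bind T2 := tup3(bool, S1, char); substituting into the one remaining equation that mentions T2 gives: tup3(int, S2, tup3(bool, tree(S1), tup3(unit, tup3(bool, S1, char), int))) =?= tup3(B, tree(B), T).
Decompose tup3/3: int =?= B,  S2 =?= tree(B),  tup3(bool, tree(S1), tup3(unit, tup3(bool, S1, char), int)) =?= T.
Bind B := int; substituting into the one remaining equation that mentions B gives: S2 =?= tree(int).
Bind S2 := tree(int); no other remaining equation mentions S2.
Bind T := tup3(bool, tree(S1), tup3(unit, tup3(bool, S1, char), int)); no other remaining equation mentions T.
Decompose option/1: S1 =?= tup3(char, unit, bool).
Bind S1 := tup3(char, unit, bool). Substituting into the earlier bindings gives T2 := tup3(bool, tup3(char, unit, bool), char), T := tup3(bool, tree(tup3(char, unit, bool)), tup3(unit, tup3(bool, tup3(char, unit, bool), char), int)).
MGU = { T2 := tup3(bool, tup3(char, unit, bool), char), B := int, S2 := tree(int), T := tup3(bool, tree(tup3(char, unit, bool)), tup3(unit, tup3(bool, tup3(char, unit, bool), char), int)), S1 := tup3(char, unit, bool) }, so T := tup3(bool, tree(tup3(char, unit, bool)), tup3(unit, tup3(bool, tup3(char, unit, bool), char), int)).

tup3(bool, tree(tup3(char, unit, bool)), tup3(unit, tup3(bool, tup3(char, unit, bool), char), int))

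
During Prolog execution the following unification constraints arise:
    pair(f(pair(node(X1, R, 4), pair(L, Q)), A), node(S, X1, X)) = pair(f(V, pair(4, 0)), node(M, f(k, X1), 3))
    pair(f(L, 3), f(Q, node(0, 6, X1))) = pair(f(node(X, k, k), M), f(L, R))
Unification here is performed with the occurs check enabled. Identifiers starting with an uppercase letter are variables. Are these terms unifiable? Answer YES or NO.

Decompose pair/2: f(pair(node(X1, R, 4), pair(L, Q)), A) = f(V, pair(4, 0)),  node(S, X1, X) = node(M, f(k, X1), 3).
Decompose f/2: pair(node(X1, R, 4), pair(L, Q)) = V,  A = pair(4, 0).
Bind V := pair(node(X1, R, 4), pair(L, Q)); no other remaining equation mentions V.
Bind A := pair(4, 0); no other remaining equation mentions A.
Decompose node/3: S = M,  X1 = f(k, X1),  X = 3.
Bind S := M; no other remaining equation mentions S.
Occurs check fails: X1 occurs in f(k, X1); the equation X1 = f(k, X1) has no finite solution.

NO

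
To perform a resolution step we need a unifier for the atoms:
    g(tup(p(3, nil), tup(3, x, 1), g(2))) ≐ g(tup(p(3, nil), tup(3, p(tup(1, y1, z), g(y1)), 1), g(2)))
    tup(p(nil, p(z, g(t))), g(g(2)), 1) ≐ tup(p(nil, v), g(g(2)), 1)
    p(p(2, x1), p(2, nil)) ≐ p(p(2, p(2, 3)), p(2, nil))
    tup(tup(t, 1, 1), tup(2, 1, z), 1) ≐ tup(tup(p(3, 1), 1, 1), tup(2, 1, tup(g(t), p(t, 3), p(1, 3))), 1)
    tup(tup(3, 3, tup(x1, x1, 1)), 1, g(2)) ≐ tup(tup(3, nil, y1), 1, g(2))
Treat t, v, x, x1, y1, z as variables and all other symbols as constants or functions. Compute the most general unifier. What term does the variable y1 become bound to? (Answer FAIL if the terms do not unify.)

FAIL

Decompose g/1: tup(p(3, nil), tup(3, x, 1), g(2)) ≐ tup(p(3, nil), tup(3, p(tup(1, y1, z), g(y1)), 1), g(2)).
Decompose tup/3: p(3, nil) ≐ p(3, nil),  tup(3, x, 1) ≐ tup(3, p(tup(1, y1, z), g(y1)), 1),  g(2) ≐ g(2).
Delete trivial equation p(3, nil) ≐ p(3, nil).
Decompose tup/3: 3 ≐ 3,  x ≐ p(tup(1, y1, z), g(y1)),  1 ≐ 1.
Delete trivial equation 3 ≐ 3.
Bind x := p(tup(1, y1, z), g(y1)); no other remaining equation mentions x.
Delete trivial equation 1 ≐ 1.
Delete trivial equation g(2) ≐ g(2).
Decompose tup/3: p(nil, p(z, g(t))) ≐ p(nil, v),  g(g(2)) ≐ g(g(2)),  1 ≐ 1.
Decompose p/2: nil ≐ nil,  p(z, g(t)) ≐ v.
Delete trivial equation nil ≐ nil.
Bind v := p(z, g(t)); no other remaining equation mentions v.
Delete trivial equation g(g(2)) ≐ g(g(2)).
Delete trivial equation 1 ≐ 1.
Decompose p/2: p(2, x1) ≐ p(2, p(2, 3)),  p(2, nil) ≐ p(2, nil).
Decompose p/2: 2 ≐ 2,  x1 ≐ p(2, 3).
Delete trivial equation 2 ≐ 2.
Bind x1 := p(2, 3); substituting into the one remaining equation that mentions x1 gives: tup(tup(3, 3, tup(p(2, 3), p(2, 3), 1)), 1, g(2)) ≐ tup(tup(3, nil, y1), 1, g(2)).
Delete trivial equation p(2, nil) ≐ p(2, nil).
Decompose tup/3: tup(t, 1, 1) ≐ tup(p(3, 1), 1, 1),  tup(2, 1, z) ≐ tup(2, 1, tup(g(t), p(t, 3), p(1, 3))),  1 ≐ 1.
Decompose tup/3: t ≐ p(3, 1),  1 ≐ 1,  1 ≐ 1.
Bind t := p(3, 1); substituting into the one remaining equation that mentions t gives: tup(2, 1, z) ≐ tup(2, 1, tup(g(p(3, 1)), p(p(3, 1), 3), p(1, 3))). Substituting into the earlier binding gives v := p(z, g(p(3, 1))).
Delete trivial equation 1 ≐ 1.
Delete trivial equation 1 ≐ 1.
Decompose tup/3: 2 ≐ 2,  1 ≐ 1,  z ≐ tup(g(p(3, 1)), p(p(3, 1), 3), p(1, 3)).
Delete trivial equation 2 ≐ 2.
Delete trivial equation 1 ≐ 1.
Bind z := tup(g(p(3, 1)), p(p(3, 1), 3), p(1, 3)); no other remaining equation mentions z. Substituting into the earlier bindings gives x := p(tup(1, y1, tup(g(p(3, 1)), p(p(3, 1), 3), p(1, 3))), g(y1)), v := p(tup(g(p(3, 1)), p(p(3, 1), 3), p(1, 3)), g(p(3, 1))).
Delete trivial equation 1 ≐ 1.
Decompose tup/3: tup(3, 3, tup(p(2, 3), p(2, 3), 1)) ≐ tup(3, nil, y1),  1 ≐ 1,  g(2) ≐ g(2).
Decompose tup/3: 3 ≐ 3,  3 ≐ nil,  tup(p(2, 3), p(2, 3), 1) ≐ y1.
Delete trivial equation 3 ≐ 3.
Clash: constants 3 and nil differ; no unifier exists.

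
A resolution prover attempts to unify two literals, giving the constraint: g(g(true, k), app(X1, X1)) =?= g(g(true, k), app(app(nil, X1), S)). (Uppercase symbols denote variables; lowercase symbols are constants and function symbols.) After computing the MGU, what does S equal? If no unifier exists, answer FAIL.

FAIL

Decompose g/2: g(true, k) =?= g(true, k),  app(X1, X1) =?= app(app(nil, X1), S).
Delete trivial equation g(true, k) =?= g(true, k).
Decompose app/2: X1 =?= app(nil, X1),  X1 =?= S.
Occurs check fails: X1 occurs in app(nil, X1); the equation X1 =?= app(nil, X1) has no finite solution.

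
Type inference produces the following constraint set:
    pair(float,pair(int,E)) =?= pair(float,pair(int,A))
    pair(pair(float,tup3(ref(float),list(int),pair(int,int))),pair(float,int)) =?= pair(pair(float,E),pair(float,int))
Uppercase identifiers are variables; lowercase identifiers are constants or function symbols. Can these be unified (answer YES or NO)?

YES

Decompose pair/2: float =?= float,  pair(int,E) =?= pair(int,A).
Delete trivial equation float =?= float.
Decompose pair/2: int =?= int,  E =?= A.
Delete trivial equation int =?= int.
Bind E := A; substituting into the remaining equation gives: pair(pair(float,tup3(ref(float),list(int),pair(int,int))),pair(float,int)) =?= pair(pair(float,A),pair(float,int)).
Decompose pair/2: pair(float,tup3(ref(float),list(int),pair(int,int))) =?= pair(float,A),  pair(float,int) =?= pair(float,int).
Decompose pair/2: float =?= float,  tup3(ref(float),list(int),pair(int,int)) =?= A.
Delete trivial equation float =?= float.
Bind A := tup3(ref(float),list(int),pair(int,int)); no other remaining equation mentions A. Substituting into the earlier binding gives E := tup3(ref(float),list(int),pair(int,int)).
Delete trivial equation pair(float,int) =?= pair(float,int).
No equations remain and no clash or occurs-check failure arose, so a unifier exists.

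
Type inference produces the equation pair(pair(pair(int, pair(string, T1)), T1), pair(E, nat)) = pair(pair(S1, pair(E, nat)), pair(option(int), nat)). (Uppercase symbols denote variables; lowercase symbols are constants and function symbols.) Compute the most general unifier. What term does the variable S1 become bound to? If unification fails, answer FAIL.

Decompose pair/2: pair(pair(int, pair(string, T1)), T1) = pair(S1, pair(E, nat)),  pair(E, nat) = pair(option(int), nat).
Decompose pair/2: pair(int, pair(string, T1)) = S1,  T1 = pair(E, nat).
Bind S1 := pair(int, pair(string, T1)); no other remaining equation mentions S1.
Bind T1 := pair(E, nat); no other remaining equation mentions T1. Substituting into the earlier binding gives S1 := pair(int, pair(string, pair(E, nat))).
Decompose pair/2: E = option(int),  nat = nat.
Bind E := option(int); no other remaining equation mentions E. Substituting into the earlier bindings gives S1 := pair(int, pair(string, pair(option(int), nat))), T1 := pair(option(int), nat).
Delete trivial equation nat = nat.
MGU = { S1 := pair(int, pair(string, pair(option(int), nat))), T1 := pair(option(int), nat), E := option(int) }, so S1 := pair(int, pair(string, pair(option(int), nat))).

pair(int, pair(string, pair(option(int), nat)))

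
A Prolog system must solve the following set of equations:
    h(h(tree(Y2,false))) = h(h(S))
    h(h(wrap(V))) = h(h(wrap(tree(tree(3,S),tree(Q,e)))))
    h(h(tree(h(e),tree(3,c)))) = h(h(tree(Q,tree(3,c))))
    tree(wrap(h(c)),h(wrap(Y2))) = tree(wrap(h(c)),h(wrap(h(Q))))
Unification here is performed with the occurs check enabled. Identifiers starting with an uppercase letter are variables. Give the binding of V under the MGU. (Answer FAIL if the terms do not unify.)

tree(tree(3,tree(h(h(e)),false)),tree(h(e),e))

Decompose h/1: h(tree(Y2,false)) = h(S).
Decompose h/1: tree(Y2,false) = S.
Bind S := tree(Y2,false); substituting into the one remaining equation that mentions S gives: h(h(wrap(V))) = h(h(wrap(tree(tree(3,tree(Y2,false)),tree(Q,e))))).
Decompose h/1: h(wrap(V)) = h(wrap(tree(tree(3,tree(Y2,false)),tree(Q,e)))).
Decompose h/1: wrap(V) = wrap(tree(tree(3,tree(Y2,false)),tree(Q,e))).
Decompose wrap/1: V = tree(tree(3,tree(Y2,false)),tree(Q,e)).
Bind V := tree(tree(3,tree(Y2,false)),tree(Q,e)); no other remaining equation mentions V.
Decompose h/1: h(tree(h(e),tree(3,c))) = h(tree(Q,tree(3,c))).
Decompose h/1: tree(h(e),tree(3,c)) = tree(Q,tree(3,c)).
Decompose tree/2: h(e) = Q,  tree(3,c) = tree(3,c).
Bind Q := h(e); substituting into the one remaining equation that mentions Q gives: tree(wrap(h(c)),h(wrap(Y2))) = tree(wrap(h(c)),h(wrap(h(h(e))))). Substituting into the earlier binding gives V := tree(tree(3,tree(Y2,false)),tree(h(e),e)).
Delete trivial equation tree(3,c) = tree(3,c).
Decompose tree/2: wrap(h(c)) = wrap(h(c)),  h(wrap(Y2)) = h(wrap(h(h(e)))).
Delete trivial equation wrap(h(c)) = wrap(h(c)).
Decompose h/1: wrap(Y2) = wrap(h(h(e))).
Decompose wrap/1: Y2 = h(h(e)).
Bind Y2 := h(h(e)). Substituting into the earlier bindings gives S := tree(h(h(e)),false), V := tree(tree(3,tree(h(h(e)),false)),tree(h(e),e)).
MGU = { S = tree(h(h(e)),false), V = tree(tree(3,tree(h(h(e)),false)),tree(h(e),e)), Q = h(e), Y2 = h(h(e)) }, so V = tree(tree(3,tree(h(h(e)),false)),tree(h(e),e)).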